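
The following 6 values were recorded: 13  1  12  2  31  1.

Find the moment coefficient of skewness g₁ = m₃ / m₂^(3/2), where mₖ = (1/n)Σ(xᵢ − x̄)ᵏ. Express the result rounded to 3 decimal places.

x̄ = (13 + 1 + 12 + 2 + 31 + 1) / 6 = 10.0000
deviations (xᵢ − x̄): 3.0000, -9.0000, 2.0000, -8.0000, 21.0000, -9.0000
Σ(xᵢ − x̄)² = 680.0000 ⇒ m₂ = 680.0000/6 = 113.33333
Σ(xᵢ − x̄)³ = 7326.0000 ⇒ m₃ = 7326.0000/6 = 1221.00000
m₂^(3/2) = 113.33333^(1.5) = 1206.52547
g₁ = m₃ / m₂^(3/2) = 1221.00000 / 1206.52547 ≈ 1.012

1.012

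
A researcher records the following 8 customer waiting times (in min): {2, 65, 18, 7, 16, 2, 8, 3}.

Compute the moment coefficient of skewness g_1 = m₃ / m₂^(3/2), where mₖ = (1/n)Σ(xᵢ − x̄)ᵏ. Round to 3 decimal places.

x̄ = (2 + 65 + 18 + 7 + 16 + 2 + 8 + 3) / 8 = 15.1250
deviations (xᵢ − x̄): -13.1250, 49.8750, 2.8750, -8.1250, 0.8750, -13.1250, -7.1250, -12.1250
Σ(xᵢ − x̄)² = 3104.8750 ⇒ m₂ = 3104.8750/8 = 388.10938
Σ(xᵢ − x̄)³ = 116886.6563 ⇒ m₃ = 116886.6563/8 = 14610.83203
m₂^(3/2) = 388.10938^(1.5) = 7645.94554
g_1 = m₃ / m₂^(3/2) = 14610.83203 / 7645.94554 ≈ 1.911

1.911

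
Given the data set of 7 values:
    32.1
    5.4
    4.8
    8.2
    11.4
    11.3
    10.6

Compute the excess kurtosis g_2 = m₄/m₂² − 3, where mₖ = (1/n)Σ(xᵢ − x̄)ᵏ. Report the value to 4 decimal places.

1.4284

x̄ = 11.9714
Σ(xᵢ − x̄)² = 516.6543 ⇒ m₂ = 73.80776
Σ(xᵢ − x̄)⁴ = 168870.1013 ⇒ m₄ = 24124.30018
m₂² = 5447.58471
g_2 = m₄/m₂² − 3 = 4.42844 − 3 ≈ 1.4284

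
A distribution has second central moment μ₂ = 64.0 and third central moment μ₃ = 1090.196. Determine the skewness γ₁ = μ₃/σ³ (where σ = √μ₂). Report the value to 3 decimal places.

σ = √μ₂ = √64.0 = 8.00000
σ³ = μ₂^(3/2) = 512.00000
γ₁ = μ₃/σ³ = 1090.196 / 512.00000 ≈ 2.129

2.129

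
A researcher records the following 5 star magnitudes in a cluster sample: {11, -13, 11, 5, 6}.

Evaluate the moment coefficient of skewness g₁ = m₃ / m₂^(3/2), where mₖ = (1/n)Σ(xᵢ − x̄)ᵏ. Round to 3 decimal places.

x̄ = (11 - 13 + 11 + 5 + 6) / 5 = 4.0000
deviations (xᵢ − x̄): 7.0000, -17.0000, 7.0000, 1.0000, 2.0000
Σ(xᵢ − x̄)² = 392.0000 ⇒ m₂ = 392.0000/5 = 78.40000
Σ(xᵢ − x̄)³ = -4218.0000 ⇒ m₃ = -4218.0000/5 = -843.60000
m₂^(3/2) = 78.40000^(1.5) = 694.18319
g₁ = m₃ / m₂^(3/2) = -843.60000 / 694.18319 ≈ -1.215

-1.215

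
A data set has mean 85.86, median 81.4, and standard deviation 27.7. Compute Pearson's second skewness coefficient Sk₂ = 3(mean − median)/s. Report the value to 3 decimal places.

0.483

Sk₂ = 3(85.86 − 81.4) / 27.7 = 3 × 4.4600 / 27.7
    = 13.3800 / 27.7 ≈ 0.483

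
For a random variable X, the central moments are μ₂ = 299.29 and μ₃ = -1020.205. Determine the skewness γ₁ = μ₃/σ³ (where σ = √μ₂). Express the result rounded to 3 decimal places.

σ = √μ₂ = √299.29 = 17.30000
σ³ = μ₂^(3/2) = 5177.71700
γ₁ = μ₃/σ³ = -1020.205 / 5177.71700 ≈ -0.197

-0.197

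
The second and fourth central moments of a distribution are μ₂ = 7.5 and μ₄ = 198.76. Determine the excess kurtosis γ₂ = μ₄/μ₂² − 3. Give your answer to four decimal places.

0.5335

μ₂² = 7.5² = 56.25000
μ₄/μ₂² = 198.76 / 56.25000 = 3.53351
γ₂ = 3.53351 − 3 ≈ 0.5335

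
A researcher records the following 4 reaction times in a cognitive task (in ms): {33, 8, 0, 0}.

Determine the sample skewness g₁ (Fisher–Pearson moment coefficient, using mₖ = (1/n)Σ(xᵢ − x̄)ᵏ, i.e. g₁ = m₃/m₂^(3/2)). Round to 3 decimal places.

x̄ = (33 + 8 + 0 + 0) / 4 = 10.2500
deviations (xᵢ − x̄): 22.7500, -2.2500, -10.2500, -10.2500
Σ(xᵢ − x̄)² = 732.7500 ⇒ m₂ = 732.7500/4 = 183.18750
Σ(xᵢ − x̄)³ = 9609.3750 ⇒ m₃ = 9609.3750/4 = 2402.34375
m₂^(3/2) = 183.18750^(1.5) = 2479.38377
g₁ = m₃ / m₂^(3/2) = 2402.34375 / 2479.38377 ≈ 0.969

0.969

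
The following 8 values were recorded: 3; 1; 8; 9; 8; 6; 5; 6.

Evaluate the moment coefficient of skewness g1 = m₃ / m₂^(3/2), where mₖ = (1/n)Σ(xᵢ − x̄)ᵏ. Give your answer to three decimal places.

x̄ = (3 + 1 + 8 + 9 + 8 + 6 + 5 + 6) / 8 = 5.7500
deviations (xᵢ − x̄): -2.7500, -4.7500, 2.2500, 3.2500, 2.2500, 0.2500, -0.7500, 0.2500
Σ(xᵢ − x̄)² = 51.5000 ⇒ m₂ = 51.5000/8 = 6.43750
Σ(xᵢ − x̄)³ = -71.2500 ⇒ m₃ = -71.2500/8 = -8.90625
m₂^(3/2) = 6.43750^(1.5) = 16.33337
g1 = m₃ / m₂^(3/2) = -8.90625 / 16.33337 ≈ -0.545

-0.545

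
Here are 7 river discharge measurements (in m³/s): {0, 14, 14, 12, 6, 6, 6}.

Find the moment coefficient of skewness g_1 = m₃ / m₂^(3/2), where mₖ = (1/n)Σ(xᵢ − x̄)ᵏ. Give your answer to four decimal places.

x̄ = (0 + 14 + 14 + 12 + 6 + 6 + 6) / 7 = 8.2857
deviations (xᵢ − x̄): -8.2857, 5.7143, 5.7143, 3.7143, -2.2857, -2.2857, -2.2857
Σ(xᵢ − x̄)² = 163.4286 ⇒ m₂ = 163.4286/7 = 23.34694
Σ(xᵢ − x̄)³ = -180.2449 ⇒ m₃ = -180.2449/7 = -25.74927
m₂^(3/2) = 23.34694^(1.5) = 112.80930
g_1 = m₃ / m₂^(3/2) = -25.74927 / 112.80930 ≈ -0.2283

-0.2283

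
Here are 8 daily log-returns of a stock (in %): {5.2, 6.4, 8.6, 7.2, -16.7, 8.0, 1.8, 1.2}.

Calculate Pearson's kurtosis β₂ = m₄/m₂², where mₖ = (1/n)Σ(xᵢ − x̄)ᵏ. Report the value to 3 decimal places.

4.970

x̄ = 2.7125
Σ(xᵢ − x̄)² = 482.5088 ⇒ m₂ = 60.31359
Σ(xᵢ − x̄)⁴ = 144630.0373 ⇒ m₄ = 18078.75466
m₂² = 3637.72959
β₂ = m₄/m₂² = 18078.75466 / 3637.72959 ≈ 4.970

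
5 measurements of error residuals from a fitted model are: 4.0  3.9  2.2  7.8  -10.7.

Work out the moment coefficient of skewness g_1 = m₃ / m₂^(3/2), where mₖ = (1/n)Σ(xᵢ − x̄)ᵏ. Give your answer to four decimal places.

x̄ = (4.0 + 3.9 + 2.2 + 7.8 - 10.7) / 5 = 1.4400
deviations (xᵢ − x̄): 2.5600, 2.4600, 0.7600, 6.3600, -12.1400
Σ(xᵢ − x̄)² = 201.0120 ⇒ m₂ = 201.0120/5 = 40.20240
Σ(xᵢ − x̄)³ = -1499.8258 ⇒ m₃ = -1499.8258/5 = -299.96515
m₂^(3/2) = 40.20240^(1.5) = 254.90477
g_1 = m₃ / m₂^(3/2) = -299.96515 / 254.90477 ≈ -1.1768

-1.1768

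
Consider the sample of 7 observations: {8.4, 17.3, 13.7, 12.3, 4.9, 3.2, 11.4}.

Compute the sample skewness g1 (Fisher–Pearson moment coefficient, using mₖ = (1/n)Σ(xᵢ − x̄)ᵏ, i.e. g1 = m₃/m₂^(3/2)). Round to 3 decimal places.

-0.107

x̄ = (8.4 + 17.3 + 13.7 + 12.3 + 4.9 + 3.2 + 11.4) / 7 = 10.1714
deviations (xᵢ − x̄): -1.7714, 7.1286, 3.5286, 2.1286, -5.2714, -6.9714, 1.2286
Σ(xᵢ − x̄)² = 148.8343 ⇒ m₂ = 148.8343/7 = 21.26204
Σ(xᵢ − x̄)³ = -73.1766 ⇒ m₃ = -73.1766/7 = -10.45380
m₂^(3/2) = 21.26204^(1.5) = 98.04093
g1 = m₃ / m₂^(3/2) = -10.45380 / 98.04093 ≈ -0.107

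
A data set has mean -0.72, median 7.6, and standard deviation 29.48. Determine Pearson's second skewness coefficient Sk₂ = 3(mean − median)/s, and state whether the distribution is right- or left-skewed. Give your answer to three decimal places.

Sk₂ = 3(-0.72 − 7.6) / 29.48 = 3 × -8.3200 / 29.48
    = -24.9600 / 29.48 ≈ -0.847
Sk₂ < 0 ⇒ mean < median ⇒ left-skewed (negative skew).

-0.847, left-skewed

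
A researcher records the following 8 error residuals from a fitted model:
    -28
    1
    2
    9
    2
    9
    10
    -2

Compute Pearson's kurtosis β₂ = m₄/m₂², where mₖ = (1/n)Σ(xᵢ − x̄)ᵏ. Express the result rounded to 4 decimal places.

x̄ = 0.3750
Σ(xᵢ − x̄)² = 1057.8750 ⇒ m₂ = 132.23438
Σ(xᵢ − x̄)⁴ = 667947.5566 ⇒ m₄ = 83493.44458
m₂² = 17485.92993
β₂ = m₄/m₂² = 83493.44458 / 17485.92993 ≈ 4.7749

4.7749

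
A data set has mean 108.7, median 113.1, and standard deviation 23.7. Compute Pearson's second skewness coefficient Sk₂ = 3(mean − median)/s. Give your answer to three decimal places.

-0.557

Sk₂ = 3(108.7 − 113.1) / 23.7 = 3 × -4.4000 / 23.7
    = -13.2000 / 23.7 ≈ -0.557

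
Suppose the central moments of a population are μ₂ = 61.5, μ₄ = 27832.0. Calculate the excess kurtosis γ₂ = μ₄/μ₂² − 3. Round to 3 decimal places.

4.359

μ₂² = 61.5² = 3782.25000
μ₄/μ₂² = 27832.0 / 3782.25000 = 7.35858
γ₂ = 7.35858 − 3 ≈ 4.359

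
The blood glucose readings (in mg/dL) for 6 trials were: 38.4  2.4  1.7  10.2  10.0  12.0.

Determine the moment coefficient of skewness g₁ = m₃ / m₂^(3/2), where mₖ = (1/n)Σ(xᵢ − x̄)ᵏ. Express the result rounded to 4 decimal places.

1.3753

x̄ = (38.4 + 2.4 + 1.7 + 10.2 + 10.0 + 12.0) / 6 = 12.4500
deviations (xᵢ − x̄): 25.9500, -10.0500, -10.7500, -2.2500, -2.4500, -0.4500
Σ(xᵢ − x̄)² = 901.2350 ⇒ m₂ = 901.2350/6 = 150.20583
Σ(xᵢ − x̄)³ = 15191.2350 ⇒ m₃ = 15191.2350/6 = 2531.87250
m₂^(3/2) = 150.20583^(1.5) = 1840.90000
g₁ = m₃ / m₂^(3/2) = 2531.87250 / 1840.90000 ≈ 1.3753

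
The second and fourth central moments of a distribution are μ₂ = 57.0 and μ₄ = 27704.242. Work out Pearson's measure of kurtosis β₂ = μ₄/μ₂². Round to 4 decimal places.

8.5270

μ₂² = 57.0² = 3249.00000
μ₄/μ₂² = 27704.242 / 3249.00000 = 8.52701
β₂ ≈ 8.5270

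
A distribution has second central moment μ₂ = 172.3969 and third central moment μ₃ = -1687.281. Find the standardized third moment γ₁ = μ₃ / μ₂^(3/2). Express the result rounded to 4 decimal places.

-0.7454

σ = √μ₂ = √172.3969 = 13.13000
σ³ = μ₂^(3/2) = 2263.57130
γ₁ = μ₃/σ³ = -1687.281 / 2263.57130 ≈ -0.7454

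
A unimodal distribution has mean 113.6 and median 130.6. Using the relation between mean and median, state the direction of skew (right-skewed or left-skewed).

left-skewed

mean − median = 113.6 − 130.6 = -17.0
mean < median ⇒ the longer tail is on the left ⇒ left-skewed (negatively skewed).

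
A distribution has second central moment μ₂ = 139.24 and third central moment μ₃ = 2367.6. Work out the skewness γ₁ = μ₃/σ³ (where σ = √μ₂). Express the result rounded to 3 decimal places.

σ = √μ₂ = √139.24 = 11.80000
σ³ = μ₂^(3/2) = 1643.03200
γ₁ = μ₃/σ³ = 2367.6 / 1643.03200 ≈ 1.441

1.441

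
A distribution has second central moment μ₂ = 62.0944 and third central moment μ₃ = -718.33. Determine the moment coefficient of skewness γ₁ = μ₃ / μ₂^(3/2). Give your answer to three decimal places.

-1.468

σ = √μ₂ = √62.0944 = 7.88000
σ³ = μ₂^(3/2) = 489.30387
γ₁ = μ₃/σ³ = -718.33 / 489.30387 ≈ -1.468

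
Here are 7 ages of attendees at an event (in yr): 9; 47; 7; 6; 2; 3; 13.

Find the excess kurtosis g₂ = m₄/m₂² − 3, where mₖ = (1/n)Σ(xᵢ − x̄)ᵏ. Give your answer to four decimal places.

1.6637

x̄ = 12.4286
Σ(xᵢ − x̄)² = 1475.7143 ⇒ m₂ = 210.81633
Σ(xᵢ − x̄)⁴ = 1450909.1487 ⇒ m₄ = 207272.73553
m₂² = 44443.52353
g₂ = m₄/m₂² − 3 = 4.66373 − 3 ≈ 1.6637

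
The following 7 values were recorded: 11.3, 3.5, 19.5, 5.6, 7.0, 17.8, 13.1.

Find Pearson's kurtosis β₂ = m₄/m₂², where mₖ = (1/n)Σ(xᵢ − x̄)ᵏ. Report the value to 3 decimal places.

1.604

x̄ = 11.1143
Σ(xᵢ − x̄)² = 224.3086 ⇒ m₂ = 32.04408
Σ(xᵢ − x̄)⁴ = 11530.9751 ⇒ m₄ = 1647.28216
m₂² = 1026.82317
β₂ = m₄/m₂² = 1647.28216 / 1026.82317 ≈ 1.604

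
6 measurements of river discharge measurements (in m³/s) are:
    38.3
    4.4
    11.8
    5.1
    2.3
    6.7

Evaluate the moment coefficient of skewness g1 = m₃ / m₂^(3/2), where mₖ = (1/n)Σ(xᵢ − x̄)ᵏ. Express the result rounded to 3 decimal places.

1.580

x̄ = (38.3 + 4.4 + 11.8 + 5.1 + 2.3 + 6.7) / 6 = 11.4333
deviations (xᵢ − x̄): 26.8667, -7.0333, 0.3667, -6.3333, -9.1333, -4.7333
Σ(xᵢ − x̄)² = 917.3533 ⇒ m₂ = 917.3533/6 = 152.89222
Σ(xᵢ − x̄)³ = 17922.9964 ⇒ m₃ = 17922.9964/6 = 2987.16607
m₂^(3/2) = 152.89222^(1.5) = 1890.50613
g1 = m₃ / m₂^(3/2) = 2987.16607 / 1890.50613 ≈ 1.580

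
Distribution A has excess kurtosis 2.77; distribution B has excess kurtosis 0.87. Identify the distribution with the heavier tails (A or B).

Higher excess kurtosis ⇒ heavier tails relative to the normal distribution.
2.77 vs 0.87: the larger is 2.77, so A has heavier tails.

A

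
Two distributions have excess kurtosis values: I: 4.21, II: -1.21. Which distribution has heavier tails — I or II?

I

Higher excess kurtosis ⇒ heavier tails relative to the normal distribution.
4.21 vs -1.21: the larger is 4.21, so I has heavier tails. (I is leptokurtic — heavier-than-normal tails; the other is platykurtic.)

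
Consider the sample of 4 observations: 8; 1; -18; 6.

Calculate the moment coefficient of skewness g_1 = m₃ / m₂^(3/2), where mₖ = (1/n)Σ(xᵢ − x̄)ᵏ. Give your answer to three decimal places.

-0.955

x̄ = (8 + 1 - 18 + 6) / 4 = -0.7500
deviations (xᵢ − x̄): 8.7500, 1.7500, -17.2500, 6.7500
Σ(xᵢ − x̄)² = 422.7500 ⇒ m₂ = 422.7500/4 = 105.68750
Σ(xᵢ − x̄)³ = -4150.1250 ⇒ m₃ = -4150.1250/4 = -1037.53125
m₂^(3/2) = 105.68750^(1.5) = 1086.51428
g_1 = m₃ / m₂^(3/2) = -1037.53125 / 1086.51428 ≈ -0.955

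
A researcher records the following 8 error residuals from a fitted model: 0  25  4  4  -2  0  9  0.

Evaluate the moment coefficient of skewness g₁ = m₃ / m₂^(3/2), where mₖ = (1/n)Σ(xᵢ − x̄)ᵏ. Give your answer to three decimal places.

1.646

x̄ = (0 + 25 + 4 + 4 - 2 + 0 + 9 + 0) / 8 = 5.0000
deviations (xᵢ − x̄): -5.0000, 20.0000, -1.0000, -1.0000, -7.0000, -5.0000, 4.0000, -5.0000
Σ(xᵢ − x̄)² = 542.0000 ⇒ m₂ = 542.0000/8 = 67.75000
Σ(xᵢ − x̄)³ = 7344.0000 ⇒ m₃ = 7344.0000/8 = 918.00000
m₂^(3/2) = 67.75000^(1.5) = 557.65288
g₁ = m₃ / m₂^(3/2) = 918.00000 / 557.65288 ≈ 1.646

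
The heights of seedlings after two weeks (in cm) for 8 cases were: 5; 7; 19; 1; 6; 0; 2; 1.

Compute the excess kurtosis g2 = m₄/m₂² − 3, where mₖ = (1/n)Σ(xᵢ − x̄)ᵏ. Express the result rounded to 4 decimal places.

x̄ = 5.1250
Σ(xᵢ − x̄)² = 266.8750 ⇒ m₂ = 33.35938
Σ(xᵢ − x̄)⁴ = 38439.5254 ⇒ m₄ = 4804.94067
m₂² = 1112.84790
g2 = m₄/m₂² − 3 = 4.31770 − 3 ≈ 1.3177

1.3177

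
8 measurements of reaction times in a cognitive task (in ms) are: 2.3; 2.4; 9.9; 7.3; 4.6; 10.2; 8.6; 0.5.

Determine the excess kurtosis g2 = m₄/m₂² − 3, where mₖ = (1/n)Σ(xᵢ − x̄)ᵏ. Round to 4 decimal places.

-1.5583

x̄ = 5.7250
Σ(xᵢ − x̄)² = 99.5550 ⇒ m₂ = 12.44438
Σ(xᵢ − x̄)⁴ = 1786.0867 ⇒ m₄ = 223.26084
m₂² = 154.86247
g2 = m₄/m₂² − 3 = 1.44167 − 3 ≈ -1.5583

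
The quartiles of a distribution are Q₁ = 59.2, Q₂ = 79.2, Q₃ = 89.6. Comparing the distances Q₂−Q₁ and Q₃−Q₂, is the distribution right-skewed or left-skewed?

left-skewed

Q₂ − Q₁ = 20.0;  Q₃ − Q₂ = 10.4
Q₂ − Q₁ > Q₃ − Q₂ ⇒ the lower half is more spread out ⇒ left-skewed.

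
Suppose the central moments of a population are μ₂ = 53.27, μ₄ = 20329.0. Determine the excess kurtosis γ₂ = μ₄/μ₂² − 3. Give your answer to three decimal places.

μ₂² = 53.27² = 2837.69290
μ₄/μ₂² = 20329.0 / 2837.69290 = 7.16392
γ₂ = 7.16392 − 3 ≈ 4.164

4.164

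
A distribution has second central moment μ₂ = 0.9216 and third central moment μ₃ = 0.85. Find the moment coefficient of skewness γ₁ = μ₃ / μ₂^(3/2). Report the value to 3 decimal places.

0.961

σ = √μ₂ = √0.9216 = 0.96000
σ³ = μ₂^(3/2) = 0.88474
γ₁ = μ₃/σ³ = 0.85 / 0.88474 ≈ 0.961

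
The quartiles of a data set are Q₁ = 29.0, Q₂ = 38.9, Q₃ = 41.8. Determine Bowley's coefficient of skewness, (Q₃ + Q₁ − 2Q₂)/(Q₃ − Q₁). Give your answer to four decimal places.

numerator: Q₃ + Q₁ − 2Q₂ = 41.8 + 29.0 − 2×38.9 = -7.0000
denominator: Q₃ − Q₁ = 41.8 − 29.0 = 12.8000
Bowley skewness = -7.0000 / 12.8000 ≈ -0.5469

-0.5469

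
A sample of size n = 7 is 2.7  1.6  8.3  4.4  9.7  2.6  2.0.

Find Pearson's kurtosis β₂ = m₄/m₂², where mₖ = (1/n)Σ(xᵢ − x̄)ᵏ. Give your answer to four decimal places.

1.9221

x̄ = 4.4714
Σ(xᵢ − x̄)² = 62.9943 ⇒ m₂ = 8.99918
Σ(xᵢ − x̄)⁴ = 1089.6212 ⇒ m₄ = 155.66017
m₂² = 80.98531
β₂ = m₄/m₂² = 155.66017 / 80.98531 ≈ 1.9221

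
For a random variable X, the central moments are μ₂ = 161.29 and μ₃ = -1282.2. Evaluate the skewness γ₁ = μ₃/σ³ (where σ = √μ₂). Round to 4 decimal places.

-0.6260

σ = √μ₂ = √161.29 = 12.70000
σ³ = μ₂^(3/2) = 2048.38300
γ₁ = μ₃/σ³ = -1282.2 / 2048.38300 ≈ -0.6260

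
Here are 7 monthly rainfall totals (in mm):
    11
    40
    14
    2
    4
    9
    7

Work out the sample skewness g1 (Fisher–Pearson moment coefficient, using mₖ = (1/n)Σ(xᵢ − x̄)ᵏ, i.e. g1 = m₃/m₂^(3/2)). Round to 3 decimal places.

1.627

x̄ = (11 + 40 + 14 + 2 + 4 + 9 + 7) / 7 = 12.4286
deviations (xᵢ − x̄): -1.4286, 27.5714, 1.5714, -10.4286, -8.4286, -3.4286, -5.4286
Σ(xᵢ − x̄)² = 985.7143 ⇒ m₂ = 985.7143/7 = 140.81633
Σ(xᵢ − x̄)³ = 19027.1020 ⇒ m₃ = 19027.1020/7 = 2718.15743
m₂^(3/2) = 140.81633^(1.5) = 1671.01180
g1 = m₃ / m₂^(3/2) = 2718.15743 / 1671.01180 ≈ 1.627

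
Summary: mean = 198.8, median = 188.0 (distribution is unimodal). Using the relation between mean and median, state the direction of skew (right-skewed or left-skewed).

mean − median = 198.8 − 188.0 = 10.8
mean > median ⇒ the longer tail is on the right ⇒ right-skewed (positively skewed).

right-skewed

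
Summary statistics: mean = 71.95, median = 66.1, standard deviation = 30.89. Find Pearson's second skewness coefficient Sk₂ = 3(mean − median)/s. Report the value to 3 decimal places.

0.568

Sk₂ = 3(71.95 − 66.1) / 30.89 = 3 × 5.8500 / 30.89
    = 17.5500 / 30.89 ≈ 0.568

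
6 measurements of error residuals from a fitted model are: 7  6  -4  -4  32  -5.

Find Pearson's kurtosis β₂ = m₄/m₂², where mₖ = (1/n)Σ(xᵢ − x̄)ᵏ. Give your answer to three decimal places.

x̄ = 5.3333
Σ(xᵢ − x̄)² = 995.3333 ⇒ m₂ = 165.88889
Σ(xᵢ − x̄)⁴ = 532265.1111 ⇒ m₄ = 88710.85185
m₂² = 27519.12346
β₂ = m₄/m₂² = 88710.85185 / 27519.12346 ≈ 3.224

3.224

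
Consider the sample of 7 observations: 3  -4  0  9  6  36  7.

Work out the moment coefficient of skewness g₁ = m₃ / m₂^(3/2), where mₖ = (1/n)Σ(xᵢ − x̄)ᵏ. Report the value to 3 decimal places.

x̄ = (3 - 4 + 0 + 9 + 6 + 36 + 7) / 7 = 8.1429
deviations (xᵢ − x̄): -5.1429, -12.1429, -8.1429, 0.8571, -2.1429, 27.8571, -1.1429
Σ(xᵢ − x̄)² = 1022.8571 ⇒ m₂ = 1022.8571/7 = 146.12245
Σ(xᵢ − x̄)³ = 19140.6122 ⇒ m₃ = 19140.6122/7 = 2734.37318
m₂^(3/2) = 146.12245^(1.5) = 1766.34451
g₁ = m₃ / m₂^(3/2) = 2734.37318 / 1766.34451 ≈ 1.548

1.548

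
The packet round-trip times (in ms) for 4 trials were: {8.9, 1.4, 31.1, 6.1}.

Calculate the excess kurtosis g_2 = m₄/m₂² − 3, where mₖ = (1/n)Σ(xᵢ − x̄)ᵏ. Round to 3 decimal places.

x̄ = 11.8750
Σ(xᵢ − x̄)² = 521.5275 ⇒ m₂ = 130.38188
Σ(xᵢ − x̄)⁴ = 149834.9325 ⇒ m₄ = 37458.73313
m₂² = 16999.43333
g_2 = m₄/m₂² − 3 = 2.20353 − 3 ≈ -0.796

-0.796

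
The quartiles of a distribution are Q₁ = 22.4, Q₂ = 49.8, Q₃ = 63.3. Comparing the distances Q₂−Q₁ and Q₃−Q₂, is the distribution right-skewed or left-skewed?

left-skewed

Q₂ − Q₁ = 27.4;  Q₃ − Q₂ = 13.5
Q₂ − Q₁ > Q₃ − Q₂ ⇒ the lower half is more spread out ⇒ left-skewed.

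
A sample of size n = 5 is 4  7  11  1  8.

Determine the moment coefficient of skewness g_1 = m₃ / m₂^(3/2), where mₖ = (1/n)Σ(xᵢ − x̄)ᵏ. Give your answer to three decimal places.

x̄ = (4 + 7 + 11 + 1 + 8) / 5 = 6.2000
deviations (xᵢ − x̄): -2.2000, 0.8000, 4.8000, -5.2000, 1.8000
Σ(xᵢ − x̄)² = 58.8000 ⇒ m₂ = 58.8000/5 = 11.76000
Σ(xᵢ − x̄)³ = -34.3200 ⇒ m₃ = -34.3200/5 = -6.86400
m₂^(3/2) = 11.76000^(1.5) = 40.32840
g_1 = m₃ / m₂^(3/2) = -6.86400 / 40.32840 ≈ -0.170

-0.170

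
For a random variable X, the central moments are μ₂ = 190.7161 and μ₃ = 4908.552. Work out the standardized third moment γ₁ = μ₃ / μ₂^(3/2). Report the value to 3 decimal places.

1.864

σ = √μ₂ = √190.7161 = 13.81000
σ³ = μ₂^(3/2) = 2633.78934
γ₁ = μ₃/σ³ = 4908.552 / 2633.78934 ≈ 1.864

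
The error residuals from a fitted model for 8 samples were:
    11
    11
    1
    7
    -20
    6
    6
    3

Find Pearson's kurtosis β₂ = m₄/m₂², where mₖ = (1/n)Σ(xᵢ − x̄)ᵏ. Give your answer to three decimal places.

4.872

x̄ = 3.1250
Σ(xᵢ − x̄)² = 694.8750 ⇒ m₂ = 86.85938
Σ(xᵢ − x̄)⁴ = 294048.6504 ⇒ m₄ = 36756.08130
m₂² = 7544.55103
β₂ = m₄/m₂² = 36756.08130 / 7544.55103 ≈ 4.872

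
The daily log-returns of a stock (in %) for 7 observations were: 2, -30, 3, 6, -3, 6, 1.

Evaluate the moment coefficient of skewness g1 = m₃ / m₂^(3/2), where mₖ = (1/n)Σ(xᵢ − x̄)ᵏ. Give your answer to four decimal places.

x̄ = (2 - 30 + 3 + 6 - 3 + 6 + 1) / 7 = -2.1429
deviations (xᵢ − x̄): 4.1429, -27.8571, 5.1429, 8.1429, -0.8571, 8.1429, 3.1429
Σ(xᵢ − x̄)² = 962.8571 ⇒ m₂ = 962.8571/7 = 137.55102
Σ(xᵢ − x̄)³ = -20300.3265 ⇒ m₃ = -20300.3265/7 = -2900.04665
m₂^(3/2) = 137.55102^(1.5) = 1613.22790
g1 = m₃ / m₂^(3/2) = -2900.04665 / 1613.22790 ≈ -1.7977

-1.7977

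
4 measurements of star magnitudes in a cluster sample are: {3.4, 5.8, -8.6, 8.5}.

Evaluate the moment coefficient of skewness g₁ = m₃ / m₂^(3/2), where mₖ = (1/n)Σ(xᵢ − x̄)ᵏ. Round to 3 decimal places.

-0.896

x̄ = (3.4 + 5.8 - 8.6 + 8.5) / 4 = 2.2750
deviations (xᵢ − x̄): 1.1250, 3.5250, -10.8750, 6.2250
Σ(xᵢ − x̄)² = 170.7075 ⇒ m₂ = 170.7075/4 = 42.67688
Σ(xᵢ − x̄)³ = -999.6919 ⇒ m₃ = -999.6919/4 = -249.92297
m₂^(3/2) = 42.67688^(1.5) = 278.79753
g₁ = m₃ / m₂^(3/2) = -249.92297 / 278.79753 ≈ -0.896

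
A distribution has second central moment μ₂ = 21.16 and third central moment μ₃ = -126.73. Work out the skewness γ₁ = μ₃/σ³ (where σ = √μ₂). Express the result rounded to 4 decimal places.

σ = √μ₂ = √21.16 = 4.60000
σ³ = μ₂^(3/2) = 97.33600
γ₁ = μ₃/σ³ = -126.73 / 97.33600 ≈ -1.3020

-1.3020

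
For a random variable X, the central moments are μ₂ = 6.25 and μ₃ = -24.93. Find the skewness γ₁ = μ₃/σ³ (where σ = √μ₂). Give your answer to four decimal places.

σ = √μ₂ = √6.25 = 2.50000
σ³ = μ₂^(3/2) = 15.62500
γ₁ = μ₃/σ³ = -24.93 / 15.62500 ≈ -1.5955

-1.5955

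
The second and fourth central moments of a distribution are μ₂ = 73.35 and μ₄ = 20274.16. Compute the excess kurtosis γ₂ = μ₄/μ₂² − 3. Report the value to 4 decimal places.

μ₂² = 73.35² = 5380.22250
μ₄/μ₂² = 20274.16 / 5380.22250 = 3.76828
γ₂ = 3.76828 − 3 ≈ 0.7683

0.7683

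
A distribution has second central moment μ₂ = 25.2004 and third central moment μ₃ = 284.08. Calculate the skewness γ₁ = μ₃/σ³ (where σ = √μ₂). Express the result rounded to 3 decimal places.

σ = √μ₂ = √25.2004 = 5.02000
σ³ = μ₂^(3/2) = 126.50601
γ₁ = μ₃/σ³ = 284.08 / 126.50601 ≈ 2.246

2.246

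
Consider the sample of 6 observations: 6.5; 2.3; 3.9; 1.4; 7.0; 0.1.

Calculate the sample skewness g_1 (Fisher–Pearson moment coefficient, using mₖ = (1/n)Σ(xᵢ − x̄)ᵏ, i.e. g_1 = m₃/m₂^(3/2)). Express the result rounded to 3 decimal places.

0.160

x̄ = (6.5 + 2.3 + 3.9 + 1.4 + 7.0 + 0.1) / 6 = 3.5333
deviations (xᵢ − x̄): 2.9667, -1.2333, 0.3667, -2.1333, 3.4667, -3.4333
Σ(xᵢ − x̄)² = 38.8133 ⇒ m₂ = 38.8133/6 = 6.46889
Σ(xᵢ − x̄)³ = 15.7644 ⇒ m₃ = 15.7644/6 = 2.62741
m₂^(3/2) = 6.46889^(1.5) = 16.45298
g_1 = m₃ / m₂^(3/2) = 2.62741 / 16.45298 ≈ 0.160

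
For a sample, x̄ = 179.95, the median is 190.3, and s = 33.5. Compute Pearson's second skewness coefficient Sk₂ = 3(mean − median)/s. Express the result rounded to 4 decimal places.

Sk₂ = 3(179.95 − 190.3) / 33.5 = 3 × -10.3500 / 33.5
    = -31.0500 / 33.5 ≈ -0.9269

-0.9269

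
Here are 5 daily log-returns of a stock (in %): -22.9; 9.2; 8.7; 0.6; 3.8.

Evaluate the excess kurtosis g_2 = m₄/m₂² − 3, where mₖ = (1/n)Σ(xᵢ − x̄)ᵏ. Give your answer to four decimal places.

x̄ = -0.1200
Σ(xᵢ − x̄)² = 699.4680 ⇒ m₂ = 139.89360
Σ(xᵢ − x̄)⁴ = 283119.8133 ⇒ m₄ = 56623.96267
m₂² = 19570.21932
g_2 = m₄/m₂² − 3 = 2.89337 − 3 ≈ -0.1066

-0.1066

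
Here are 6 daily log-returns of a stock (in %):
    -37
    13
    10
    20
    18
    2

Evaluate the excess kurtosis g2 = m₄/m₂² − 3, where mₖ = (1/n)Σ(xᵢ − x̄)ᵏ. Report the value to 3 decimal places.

x̄ = 4.3333
Σ(xᵢ − x̄)² = 2253.3333 ⇒ m₂ = 375.55556
Σ(xᵢ − x̄)⁴ = 3020613.7778 ⇒ m₄ = 503435.62963
m₂² = 141041.97531
g2 = m₄/m₂² − 3 = 3.56940 − 3 ≈ 0.569

0.569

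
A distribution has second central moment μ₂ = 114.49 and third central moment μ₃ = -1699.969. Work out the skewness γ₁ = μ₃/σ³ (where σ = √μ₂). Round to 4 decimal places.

-1.3877

σ = √μ₂ = √114.49 = 10.70000
σ³ = μ₂^(3/2) = 1225.04300
γ₁ = μ₃/σ³ = -1699.969 / 1225.04300 ≈ -1.3877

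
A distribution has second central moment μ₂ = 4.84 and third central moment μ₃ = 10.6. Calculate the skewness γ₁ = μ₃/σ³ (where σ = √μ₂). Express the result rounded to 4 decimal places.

σ = √μ₂ = √4.84 = 2.20000
σ³ = μ₂^(3/2) = 10.64800
γ₁ = μ₃/σ³ = 10.6 / 10.64800 ≈ 0.9955

0.9955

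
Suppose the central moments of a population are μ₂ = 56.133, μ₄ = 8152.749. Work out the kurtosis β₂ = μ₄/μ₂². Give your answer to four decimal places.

2.5874

μ₂² = 56.133² = 3150.91369
μ₄/μ₂² = 8152.749 / 3150.91369 = 2.58742
β₂ ≈ 2.5874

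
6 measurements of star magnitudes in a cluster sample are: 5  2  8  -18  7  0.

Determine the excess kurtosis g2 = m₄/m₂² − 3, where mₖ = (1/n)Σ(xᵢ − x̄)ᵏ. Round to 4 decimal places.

x̄ = 0.6667
Σ(xᵢ − x̄)² = 463.3333 ⇒ m₂ = 77.22222
Σ(xᵢ − x̄)⁴ = 126270.4444 ⇒ m₄ = 21045.07407
m₂² = 5963.27160
g2 = m₄/m₂² − 3 = 3.52912 − 3 ≈ 0.5291

0.5291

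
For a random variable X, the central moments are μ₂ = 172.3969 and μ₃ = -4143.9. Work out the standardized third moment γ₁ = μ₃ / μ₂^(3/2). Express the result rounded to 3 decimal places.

σ = √μ₂ = √172.3969 = 13.13000
σ³ = μ₂^(3/2) = 2263.57130
γ₁ = μ₃/σ³ = -4143.9 / 2263.57130 ≈ -1.831

-1.831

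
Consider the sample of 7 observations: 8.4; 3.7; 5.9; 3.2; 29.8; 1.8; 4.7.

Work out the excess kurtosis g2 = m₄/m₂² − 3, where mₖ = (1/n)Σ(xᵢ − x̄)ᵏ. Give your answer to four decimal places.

x̄ = 8.2143
Σ(xᵢ − x̄)² = 570.3486 ⇒ m₂ = 81.47837
Σ(xᵢ − x̄)⁴ = 220024.3704 ⇒ m₄ = 31432.05291
m₂² = 6638.72435
g2 = m₄/m₂² − 3 = 4.73465 − 3 ≈ 1.7347

1.7347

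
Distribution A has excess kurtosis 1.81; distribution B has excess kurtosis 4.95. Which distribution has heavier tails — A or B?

Higher excess kurtosis ⇒ heavier tails relative to the normal distribution.
1.81 vs 4.95: the larger is 4.95, so B has heavier tails.

B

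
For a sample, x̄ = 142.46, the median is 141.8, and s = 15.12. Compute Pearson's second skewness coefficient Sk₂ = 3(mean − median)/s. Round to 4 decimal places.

Sk₂ = 3(142.46 − 141.8) / 15.12 = 3 × 0.6600 / 15.12
    = 1.9800 / 15.12 ≈ 0.1310

0.1310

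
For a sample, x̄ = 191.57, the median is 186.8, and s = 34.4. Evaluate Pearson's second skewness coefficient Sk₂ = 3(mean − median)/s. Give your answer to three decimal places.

0.416

Sk₂ = 3(191.57 − 186.8) / 34.4 = 3 × 4.7700 / 34.4
    = 14.3100 / 34.4 ≈ 0.416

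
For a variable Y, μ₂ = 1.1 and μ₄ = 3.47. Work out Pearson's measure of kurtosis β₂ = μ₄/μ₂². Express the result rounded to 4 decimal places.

2.8678

μ₂² = 1.1² = 1.21000
μ₄/μ₂² = 3.47 / 1.21000 = 2.86777
β₂ ≈ 2.8678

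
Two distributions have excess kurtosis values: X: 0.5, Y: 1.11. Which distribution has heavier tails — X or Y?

Y

Higher excess kurtosis ⇒ heavier tails relative to the normal distribution.
0.5 vs 1.11: the larger is 1.11, so Y has heavier tails.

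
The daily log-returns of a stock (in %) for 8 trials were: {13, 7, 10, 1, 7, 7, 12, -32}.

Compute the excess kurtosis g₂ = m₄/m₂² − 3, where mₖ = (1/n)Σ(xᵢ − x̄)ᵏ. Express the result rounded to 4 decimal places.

x̄ = 3.1250
Σ(xᵢ − x̄)² = 1506.8750 ⇒ m₂ = 188.35938
Σ(xᵢ − x̄)⁴ = 1540821.7754 ⇒ m₄ = 192602.72192
m₂² = 35479.25415
g₂ = m₄/m₂² − 3 = 5.42860 − 3 ≈ 2.4286

2.4286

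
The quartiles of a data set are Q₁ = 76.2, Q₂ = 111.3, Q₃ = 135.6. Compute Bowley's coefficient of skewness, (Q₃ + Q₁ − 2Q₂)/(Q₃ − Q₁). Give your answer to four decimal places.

numerator: Q₃ + Q₁ − 2Q₂ = 135.6 + 76.2 − 2×111.3 = -10.8000
denominator: Q₃ − Q₁ = 135.6 − 76.2 = 59.4000
Bowley skewness = -10.8000 / 59.4000 ≈ -0.1818

-0.1818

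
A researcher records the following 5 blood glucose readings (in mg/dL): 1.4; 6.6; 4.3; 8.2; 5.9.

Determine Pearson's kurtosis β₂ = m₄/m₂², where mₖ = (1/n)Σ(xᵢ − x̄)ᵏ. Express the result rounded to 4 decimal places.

2.1334

x̄ = 5.2800
Σ(xᵢ − x̄)² = 26.6680 ⇒ m₂ = 5.33360
Σ(xᵢ − x̄)⁴ = 303.4405 ⇒ m₄ = 60.68811
m₂² = 28.44729
β₂ = m₄/m₂² = 60.68811 / 28.44729 ≈ 2.1334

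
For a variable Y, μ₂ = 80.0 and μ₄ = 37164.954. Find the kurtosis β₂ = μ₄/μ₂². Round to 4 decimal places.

5.8070

μ₂² = 80.0² = 6400.00000
μ₄/μ₂² = 37164.954 / 6400.00000 = 5.80702
β₂ ≈ 5.8070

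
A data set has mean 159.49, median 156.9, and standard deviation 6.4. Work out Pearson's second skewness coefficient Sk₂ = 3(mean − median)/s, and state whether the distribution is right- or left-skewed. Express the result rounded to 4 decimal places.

1.2141, right-skewed

Sk₂ = 3(159.49 − 156.9) / 6.4 = 3 × 2.5900 / 6.4
    = 7.7700 / 6.4 ≈ 1.2141
Sk₂ > 0 ⇒ mean > median ⇒ right-skewed (positive skew).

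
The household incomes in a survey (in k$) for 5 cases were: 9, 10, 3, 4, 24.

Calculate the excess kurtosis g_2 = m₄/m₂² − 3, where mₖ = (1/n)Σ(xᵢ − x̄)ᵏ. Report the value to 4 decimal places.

-0.3521

x̄ = 10.0000
Σ(xᵢ − x̄)² = 282.0000 ⇒ m₂ = 56.40000
Σ(xᵢ − x̄)⁴ = 42114.0000 ⇒ m₄ = 8422.80000
m₂² = 3180.96000
g_2 = m₄/m₂² − 3 = 2.64788 − 3 ≈ -0.3521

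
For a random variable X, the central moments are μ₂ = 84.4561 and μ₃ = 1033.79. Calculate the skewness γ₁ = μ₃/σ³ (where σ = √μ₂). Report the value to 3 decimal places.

1.332

σ = √μ₂ = √84.4561 = 9.19000
σ³ = μ₂^(3/2) = 776.15156
γ₁ = μ₃/σ³ = 1033.79 / 776.15156 ≈ 1.332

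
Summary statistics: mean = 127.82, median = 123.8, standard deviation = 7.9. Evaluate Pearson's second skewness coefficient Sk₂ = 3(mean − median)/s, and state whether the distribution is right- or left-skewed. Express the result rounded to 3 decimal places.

Sk₂ = 3(127.82 − 123.8) / 7.9 = 3 × 4.0200 / 7.9
    = 12.0600 / 7.9 ≈ 1.527
Sk₂ > 0 ⇒ mean > median ⇒ right-skewed (positive skew).

1.527, right-skewed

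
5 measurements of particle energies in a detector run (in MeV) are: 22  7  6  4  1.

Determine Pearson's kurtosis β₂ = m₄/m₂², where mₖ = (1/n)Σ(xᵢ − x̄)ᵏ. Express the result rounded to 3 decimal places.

x̄ = 8.0000
Σ(xᵢ − x̄)² = 266.0000 ⇒ m₂ = 53.20000
Σ(xᵢ − x̄)⁴ = 41090.0000 ⇒ m₄ = 8218.00000
m₂² = 2830.24000
β₂ = m₄/m₂² = 8218.00000 / 2830.24000 ≈ 2.904

2.904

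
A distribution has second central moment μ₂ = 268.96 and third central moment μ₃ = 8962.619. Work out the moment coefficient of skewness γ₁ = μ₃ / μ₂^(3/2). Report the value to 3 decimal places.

σ = √μ₂ = √268.96 = 16.40000
σ³ = μ₂^(3/2) = 4410.94400
γ₁ = μ₃/σ³ = 8962.619 / 4410.94400 ≈ 2.032

2.032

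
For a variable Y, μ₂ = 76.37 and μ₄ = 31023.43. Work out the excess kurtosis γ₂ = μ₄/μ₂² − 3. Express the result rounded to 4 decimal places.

μ₂² = 76.37² = 5832.37690
μ₄/μ₂² = 31023.43 / 5832.37690 = 5.31917
γ₂ = 5.31917 − 3 ≈ 2.3192

2.3192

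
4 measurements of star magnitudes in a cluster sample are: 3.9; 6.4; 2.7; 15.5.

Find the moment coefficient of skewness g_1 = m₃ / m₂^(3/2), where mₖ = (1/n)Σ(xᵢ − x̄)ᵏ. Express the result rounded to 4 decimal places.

0.9247

x̄ = (3.9 + 6.4 + 2.7 + 15.5) / 4 = 7.1250
deviations (xᵢ − x̄): -3.2250, -0.7250, -4.4250, 8.3750
Σ(xᵢ − x̄)² = 100.6475 ⇒ m₂ = 100.6475/4 = 25.16188
Σ(xᵢ − x̄)³ = 466.8604 ⇒ m₃ = 466.8604/4 = 116.71509
m₂^(3/2) = 25.16188^(1.5) = 126.21603
g_1 = m₃ / m₂^(3/2) = 116.71509 / 126.21603 ≈ 0.9247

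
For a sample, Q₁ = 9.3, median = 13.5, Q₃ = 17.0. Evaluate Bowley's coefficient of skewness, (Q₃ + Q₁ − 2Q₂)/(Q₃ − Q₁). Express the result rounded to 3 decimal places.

-0.091

numerator: Q₃ + Q₁ − 2Q₂ = 17.0 + 9.3 − 2×13.5 = -0.7000
denominator: Q₃ − Q₁ = 17.0 − 9.3 = 7.7000
Bowley skewness = -0.7000 / 7.7000 ≈ -0.091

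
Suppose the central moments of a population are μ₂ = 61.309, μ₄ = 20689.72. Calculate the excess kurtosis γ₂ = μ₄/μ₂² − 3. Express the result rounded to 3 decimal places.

2.504

μ₂² = 61.309² = 3758.79348
μ₄/μ₂² = 20689.72 / 3758.79348 = 5.50435
γ₂ = 5.50435 − 3 ≈ 2.504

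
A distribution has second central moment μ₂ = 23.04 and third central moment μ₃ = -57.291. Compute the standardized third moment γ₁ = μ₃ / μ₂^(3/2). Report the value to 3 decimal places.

σ = √μ₂ = √23.04 = 4.80000
σ³ = μ₂^(3/2) = 110.59200
γ₁ = μ₃/σ³ = -57.291 / 110.59200 ≈ -0.518

-0.518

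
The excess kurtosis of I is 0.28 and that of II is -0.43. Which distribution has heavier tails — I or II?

I

Higher excess kurtosis ⇒ heavier tails relative to the normal distribution.
0.28 vs -0.43: the larger is 0.28, so I has heavier tails. (I is leptokurtic — heavier-than-normal tails; the other is platykurtic.)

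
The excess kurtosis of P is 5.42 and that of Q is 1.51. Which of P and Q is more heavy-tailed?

P

Higher excess kurtosis ⇒ heavier tails relative to the normal distribution.
5.42 vs 1.51: the larger is 5.42, so P has heavier tails.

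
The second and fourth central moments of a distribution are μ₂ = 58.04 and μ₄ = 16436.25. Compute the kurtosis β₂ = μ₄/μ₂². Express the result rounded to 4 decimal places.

4.8792

μ₂² = 58.04² = 3368.64160
μ₄/μ₂² = 16436.25 / 3368.64160 = 4.87919
β₂ ≈ 4.8792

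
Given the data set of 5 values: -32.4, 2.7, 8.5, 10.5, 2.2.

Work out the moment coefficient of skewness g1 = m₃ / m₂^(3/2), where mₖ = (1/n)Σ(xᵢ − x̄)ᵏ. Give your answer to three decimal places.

x̄ = (-32.4 + 2.7 + 8.5 + 10.5 + 2.2) / 5 = -1.7000
deviations (xᵢ − x̄): -30.7000, 4.4000, 10.2000, 12.2000, 3.9000
Σ(xᵢ − x̄)² = 1229.9400 ⇒ m₂ = 1229.9400/5 = 245.98800
Σ(xᵢ − x̄)³ = -25912.8840 ⇒ m₃ = -25912.8840/5 = -5182.57680
m₂^(3/2) = 245.98800^(1.5) = 3858.07692
g1 = m₃ / m₂^(3/2) = -5182.57680 / 3858.07692 ≈ -1.343

-1.343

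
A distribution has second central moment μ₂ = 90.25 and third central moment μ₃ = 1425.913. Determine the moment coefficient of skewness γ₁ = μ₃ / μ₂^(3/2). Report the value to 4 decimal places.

σ = √μ₂ = √90.25 = 9.50000
σ³ = μ₂^(3/2) = 857.37500
γ₁ = μ₃/σ³ = 1425.913 / 857.37500 ≈ 1.6631

1.6631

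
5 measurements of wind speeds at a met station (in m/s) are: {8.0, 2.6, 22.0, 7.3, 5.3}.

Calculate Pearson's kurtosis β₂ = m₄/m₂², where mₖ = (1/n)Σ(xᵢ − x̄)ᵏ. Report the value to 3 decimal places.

x̄ = 9.0400
Σ(xᵢ − x̄)² = 227.5320 ⇒ m₂ = 45.50640
Σ(xᵢ − x̄)⁴ = 30137.1477 ⇒ m₄ = 6027.42955
m₂² = 2070.83244
β₂ = m₄/m₂² = 6027.42955 / 2070.83244 ≈ 2.911

2.911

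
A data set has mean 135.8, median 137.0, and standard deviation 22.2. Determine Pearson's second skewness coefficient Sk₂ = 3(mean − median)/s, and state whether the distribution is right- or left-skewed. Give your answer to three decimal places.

-0.162, left-skewed

Sk₂ = 3(135.8 − 137.0) / 22.2 = 3 × -1.2000 / 22.2
    = -3.6000 / 22.2 ≈ -0.162
Sk₂ < 0 ⇒ mean < median ⇒ left-skewed (negative skew).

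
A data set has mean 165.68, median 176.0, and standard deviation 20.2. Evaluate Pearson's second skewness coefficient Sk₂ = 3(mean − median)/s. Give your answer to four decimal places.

Sk₂ = 3(165.68 − 176.0) / 20.2 = 3 × -10.3200 / 20.2
    = -30.9600 / 20.2 ≈ -1.5327

-1.5327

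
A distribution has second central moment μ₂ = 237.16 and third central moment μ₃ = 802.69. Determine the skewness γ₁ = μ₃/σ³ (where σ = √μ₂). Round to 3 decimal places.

0.220

σ = √μ₂ = √237.16 = 15.40000
σ³ = μ₂^(3/2) = 3652.26400
γ₁ = μ₃/σ³ = 802.69 / 3652.26400 ≈ 0.220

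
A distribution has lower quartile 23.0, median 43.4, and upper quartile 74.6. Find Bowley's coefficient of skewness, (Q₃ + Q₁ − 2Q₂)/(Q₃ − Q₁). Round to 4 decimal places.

0.2093

numerator: Q₃ + Q₁ − 2Q₂ = 74.6 + 23.0 − 2×43.4 = 10.8000
denominator: Q₃ − Q₁ = 74.6 − 23.0 = 51.6000
Bowley skewness = 10.8000 / 51.6000 ≈ 0.2093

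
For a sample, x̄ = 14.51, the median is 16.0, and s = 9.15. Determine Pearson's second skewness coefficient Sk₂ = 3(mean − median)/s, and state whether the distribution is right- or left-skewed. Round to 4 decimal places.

-0.4885, left-skewed

Sk₂ = 3(14.51 − 16.0) / 9.15 = 3 × -1.4900 / 9.15
    = -4.4700 / 9.15 ≈ -0.4885
Sk₂ < 0 ⇒ mean < median ⇒ left-skewed (negative skew).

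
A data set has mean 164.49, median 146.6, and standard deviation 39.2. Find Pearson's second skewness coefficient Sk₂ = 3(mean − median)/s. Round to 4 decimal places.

Sk₂ = 3(164.49 − 146.6) / 39.2 = 3 × 17.8900 / 39.2
    = 53.6700 / 39.2 ≈ 1.3691

1.3691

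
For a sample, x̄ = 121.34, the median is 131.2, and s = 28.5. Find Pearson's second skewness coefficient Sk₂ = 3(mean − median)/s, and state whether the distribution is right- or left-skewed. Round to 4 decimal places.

-1.0379, left-skewed

Sk₂ = 3(121.34 − 131.2) / 28.5 = 3 × -9.8600 / 28.5
    = -29.5800 / 28.5 ≈ -1.0379
Sk₂ < 0 ⇒ mean < median ⇒ left-skewed (negative skew).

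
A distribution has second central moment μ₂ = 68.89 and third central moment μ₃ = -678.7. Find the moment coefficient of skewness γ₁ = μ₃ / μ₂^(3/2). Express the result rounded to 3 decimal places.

-1.187

σ = √μ₂ = √68.89 = 8.30000
σ³ = μ₂^(3/2) = 571.78700
γ₁ = μ₃/σ³ = -678.7 / 571.78700 ≈ -1.187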